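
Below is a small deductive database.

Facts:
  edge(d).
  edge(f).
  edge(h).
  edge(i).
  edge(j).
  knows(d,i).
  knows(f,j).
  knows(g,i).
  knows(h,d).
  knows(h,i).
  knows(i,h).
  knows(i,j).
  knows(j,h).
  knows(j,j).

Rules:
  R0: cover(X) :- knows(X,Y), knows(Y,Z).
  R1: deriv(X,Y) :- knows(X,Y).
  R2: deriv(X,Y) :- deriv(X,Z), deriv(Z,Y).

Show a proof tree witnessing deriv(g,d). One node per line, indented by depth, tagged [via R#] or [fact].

round 1: derive deriv(d,i) via R1 from knows(d,i)
round 1: derive deriv(f,j) via R1 from knows(f,j)
round 1: derive deriv(g,i) via R1 from knows(g,i)
round 1: derive deriv(h,d) via R1 from knows(h,d)
round 1: derive deriv(h,i) via R1 from knows(h,i)
round 1: derive deriv(i,h) via R1 from knows(i,h)
round 1: derive deriv(i,j) via R1 from knows(i,j)
round 1: derive deriv(j,h) via R1 from knows(j,h)
round 1: derive deriv(j,j) via R1 from knows(j,j)
round 2: derive deriv(d,h) via R2 from deriv(d,i), deriv(i,h)
round 2: derive deriv(d,j) via R2 from deriv(d,i), deriv(i,j)
round 2: derive deriv(f,h) via R2 from deriv(f,j), deriv(j,h)
round 2: derive deriv(g,h) via R2 from deriv(g,i), deriv(i,h)
round 2: derive deriv(g,j) via R2 from deriv(g,i), deriv(i,j)
round 2: derive deriv(h,h) via R2 from deriv(h,i), deriv(i,h)
round 2: derive deriv(h,j) via R2 from deriv(h,i), deriv(i,j)
round 2: derive deriv(i,d) via R2 from deriv(i,h), deriv(h,d)
round 2: derive deriv(i,i) via R2 from deriv(i,h), deriv(h,i)
round 2: derive deriv(j,d) via R2 from deriv(j,h), deriv(h,d)
round 2: derive deriv(j,i) via R2 from deriv(j,h), deriv(h,i)
round 3: derive deriv(d,d) via R2 from deriv(d,h), deriv(h,d)
round 3: derive deriv(f,d) via R2 from deriv(f,h), deriv(h,d)
round 3: derive deriv(f,i) via R2 from deriv(f,h), deriv(h,i)
round 3: derive deriv(g,d) via R2 from deriv(g,h), deriv(h,d)

deriv(g,d)  [via R2]
  deriv(g,h)  [via R2]
    deriv(g,i)  [via R1]
      knows(g,i)  [fact]
    deriv(i,h)  [via R1]
      knows(i,h)  [fact]
  deriv(h,d)  [via R1]
    knows(h,d)  [fact]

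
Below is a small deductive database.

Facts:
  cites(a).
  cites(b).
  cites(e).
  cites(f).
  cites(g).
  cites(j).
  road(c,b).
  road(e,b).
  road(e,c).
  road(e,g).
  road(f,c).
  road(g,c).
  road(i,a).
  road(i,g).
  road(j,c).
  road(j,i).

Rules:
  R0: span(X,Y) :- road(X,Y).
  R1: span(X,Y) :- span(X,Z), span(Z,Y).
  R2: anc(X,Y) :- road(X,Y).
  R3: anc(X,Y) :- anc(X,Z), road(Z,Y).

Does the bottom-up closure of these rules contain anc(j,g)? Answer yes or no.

yes

round 1: derive anc(c,b) via R2 from road(c,b)
round 1: derive anc(e,b) via R2 from road(e,b)
round 1: derive anc(e,c) via R2 from road(e,c)
round 1: derive anc(e,g) via R2 from road(e,g)
round 1: derive anc(f,c) via R2 from road(f,c)
round 1: derive anc(g,c) via R2 from road(g,c)
round 1: derive anc(i,a) via R2 from road(i,a)
round 1: derive anc(i,g) via R2 from road(i,g)
round 1: derive anc(j,c) via R2 from road(j,c)
round 1: derive anc(j,i) via R2 from road(j,i)
round 2: derive anc(f,b) via R3 from anc(f,c), road(c,b)
round 2: derive anc(g,b) via R3 from anc(g,c), road(c,b)
round 2: derive anc(i,c) via R3 from anc(i,g), road(g,c)
round 2: derive anc(j,a) via R3 from anc(j,i), road(i,a)
round 2: derive anc(j,b) via R3 from anc(j,c), road(c,b)
round 2: derive anc(j,g) via R3 from anc(j,i), road(i,g)
round 3: derive anc(i,b) via R3 from anc(i,c), road(c,b)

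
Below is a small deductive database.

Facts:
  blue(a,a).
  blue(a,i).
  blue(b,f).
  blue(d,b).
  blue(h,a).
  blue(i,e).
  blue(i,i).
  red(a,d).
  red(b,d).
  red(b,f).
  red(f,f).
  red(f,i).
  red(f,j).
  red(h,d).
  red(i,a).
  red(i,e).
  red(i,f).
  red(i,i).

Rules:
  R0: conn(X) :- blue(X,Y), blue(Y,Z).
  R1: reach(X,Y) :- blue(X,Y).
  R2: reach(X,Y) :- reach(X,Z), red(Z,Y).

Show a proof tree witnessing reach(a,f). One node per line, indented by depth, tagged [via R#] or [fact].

round 1: derive reach(a,a) via R1 from blue(a,a)
round 1: derive reach(a,i) via R1 from blue(a,i)
round 1: derive reach(b,f) via R1 from blue(b,f)
round 1: derive reach(d,b) via R1 from blue(d,b)
round 1: derive reach(h,a) via R1 from blue(h,a)
round 1: derive reach(i,e) via R1 from blue(i,e)
round 1: derive reach(i,i) via R1 from blue(i,i)
round 2: derive reach(a,d) via R2 from reach(a,a), red(a,d)
round 2: derive reach(a,e) via R2 from reach(a,i), red(i,e)
round 2: derive reach(a,f) via R2 from reach(a,i), red(i,f)
round 2: derive reach(b,i) via R2 from reach(b,f), red(f,i)
round 2: derive reach(b,j) via R2 from reach(b,f), red(f,j)
round 2: derive reach(d,d) via R2 from reach(d,b), red(b,d)
round 2: derive reach(d,f) via R2 from reach(d,b), red(b,f)
round 2: derive reach(h,d) via R2 from reach(h,a), red(a,d)
round 2: derive reach(i,a) via R2 from reach(i,i), red(i,a)
round 2: derive reach(i,f) via R2 from reach(i,i), red(i,f)
round 3: derive reach(a,j) via R2 from reach(a,f), red(f,j)
round 3: derive reach(b,a) via R2 from reach(b,i), red(i,a)
round 3: derive reach(b,e) via R2 from reach(b,i), red(i,e)
round 3: derive reach(d,i) via R2 from reach(d,f), red(f,i)
round 3: derive reach(d,j) via R2 from reach(d,f), red(f,j)
round 3: derive reach(i,d) via R2 from reach(i,a), red(a,d)
round 3: derive reach(i,j) via R2 from reach(i,f), red(f,j)
round 4: derive reach(b,d) via R2 from reach(b,a), red(a,d)
round 4: derive reach(d,a) via R2 from reach(d,i), red(i,a)
round 4: derive reach(d,e) via R2 from reach(d,i), red(i,e)

reach(a,f)  [via R2]
  reach(a,i)  [via R1]
    blue(a,i)  [fact]
  red(i,f)  [fact]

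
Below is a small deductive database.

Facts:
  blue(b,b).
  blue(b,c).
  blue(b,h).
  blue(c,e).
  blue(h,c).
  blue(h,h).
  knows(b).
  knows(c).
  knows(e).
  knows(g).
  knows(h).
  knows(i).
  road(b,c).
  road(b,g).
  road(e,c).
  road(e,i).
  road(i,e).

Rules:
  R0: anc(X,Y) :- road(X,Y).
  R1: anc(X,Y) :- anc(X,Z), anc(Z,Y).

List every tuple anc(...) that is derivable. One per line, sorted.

anc(b,c)
anc(b,g)
anc(e,c)
anc(e,e)
anc(e,i)
anc(i,c)
anc(i,e)
anc(i,i)

round 1: derive anc(b,c) via R0 from road(b,c)
round 1: derive anc(b,g) via R0 from road(b,g)
round 1: derive anc(e,c) via R0 from road(e,c)
round 1: derive anc(e,i) via R0 from road(e,i)
round 1: derive anc(i,e) via R0 from road(i,e)
round 2: derive anc(e,e) via R1 from anc(e,i), anc(i,e)
round 2: derive anc(i,c) via R1 from anc(i,e), anc(e,c)
round 2: derive anc(i,i) via R1 from anc(i,e), anc(e,i)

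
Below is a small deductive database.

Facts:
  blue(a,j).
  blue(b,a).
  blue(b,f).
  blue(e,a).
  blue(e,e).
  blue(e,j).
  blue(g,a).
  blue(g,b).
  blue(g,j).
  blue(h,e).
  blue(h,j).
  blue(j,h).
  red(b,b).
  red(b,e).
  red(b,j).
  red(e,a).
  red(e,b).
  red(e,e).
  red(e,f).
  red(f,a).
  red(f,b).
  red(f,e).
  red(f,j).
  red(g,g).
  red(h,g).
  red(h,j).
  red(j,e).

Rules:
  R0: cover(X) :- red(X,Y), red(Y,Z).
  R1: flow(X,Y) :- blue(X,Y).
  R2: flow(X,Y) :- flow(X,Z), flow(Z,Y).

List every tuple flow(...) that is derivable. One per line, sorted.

flow(a,a)
flow(a,e)
flow(a,h)
flow(a,j)
flow(b,a)
flow(b,e)
flow(b,f)
flow(b,h)
flow(b,j)
flow(e,a)
flow(e,e)
flow(e,h)
flow(e,j)
flow(g,a)
flow(g,b)
flow(g,e)
flow(g,f)
flow(g,h)
flow(g,j)
flow(h,a)
flow(h,e)
flow(h,h)
flow(h,j)
flow(j,a)
flow(j,e)
flow(j,h)
flow(j,j)

round 1: derive flow(a,j) via R1 from blue(a,j)
round 1: derive flow(b,a) via R1 from blue(b,a)
round 1: derive flow(b,f) via R1 from blue(b,f)
round 1: derive flow(e,a) via R1 from blue(e,a)
round 1: derive flow(e,e) via R1 from blue(e,e)
round 1: derive flow(e,j) via R1 from blue(e,j)
round 1: derive flow(g,a) via R1 from blue(g,a)
round 1: derive flow(g,b) via R1 from blue(g,b)
round 1: derive flow(g,j) via R1 from blue(g,j)
round 1: derive flow(h,e) via R1 from blue(h,e)
round 1: derive flow(h,j) via R1 from blue(h,j)
round 1: derive flow(j,h) via R1 from blue(j,h)
round 2: derive flow(a,h) via R2 from flow(a,j), flow(j,h)
round 2: derive flow(b,j) via R2 from flow(b,a), flow(a,j)
round 2: derive flow(e,h) via R2 from flow(e,j), flow(j,h)
round 2: derive flow(g,f) via R2 from flow(g,b), flow(b,f)
round 2: derive flow(g,h) via R2 from flow(g,j), flow(j,h)
round 2: derive flow(h,a) via R2 from flow(h,e), flow(e,a)
round 2: derive flow(h,h) via R2 from flow(h,j), flow(j,h)
round 2: derive flow(j,e) via R2 from flow(j,h), flow(h,e)
round 2: derive flow(j,j) via R2 from flow(j,h), flow(h,j)
round 3: derive flow(a,a) via R2 from flow(a,h), flow(h,a)
round 3: derive flow(a,e) via R2 from flow(a,h), flow(h,e)
round 3: derive flow(b,e) via R2 from flow(b,j), flow(j,e)
round 3: derive flow(b,h) via R2 from flow(b,a), flow(a,h)
round 3: derive flow(g,e) via R2 from flow(g,h), flow(h,e)
round 3: derive flow(j,a) via R2 from flow(j,e), flow(e,a)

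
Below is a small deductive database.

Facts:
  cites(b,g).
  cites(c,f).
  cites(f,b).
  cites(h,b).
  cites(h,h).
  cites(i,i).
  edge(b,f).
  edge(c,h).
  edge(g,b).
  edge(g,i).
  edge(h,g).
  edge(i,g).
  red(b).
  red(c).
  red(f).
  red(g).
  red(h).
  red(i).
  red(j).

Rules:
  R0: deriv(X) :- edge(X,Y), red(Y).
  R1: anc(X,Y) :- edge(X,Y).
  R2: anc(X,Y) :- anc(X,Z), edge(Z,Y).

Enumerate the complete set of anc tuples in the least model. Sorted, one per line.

anc(b,f)
anc(c,b)
anc(c,f)
anc(c,g)
anc(c,h)
anc(c,i)
anc(g,b)
anc(g,f)
anc(g,g)
anc(g,i)
anc(h,b)
anc(h,f)
anc(h,g)
anc(h,i)
anc(i,b)
anc(i,f)
anc(i,g)
anc(i,i)

round 1: derive anc(b,f) via R1 from edge(b,f)
round 1: derive anc(c,h) via R1 from edge(c,h)
round 1: derive anc(g,b) via R1 from edge(g,b)
round 1: derive anc(g,i) via R1 from edge(g,i)
round 1: derive anc(h,g) via R1 from edge(h,g)
round 1: derive anc(i,g) via R1 from edge(i,g)
round 2: derive anc(c,g) via R2 from anc(c,h), edge(h,g)
round 2: derive anc(g,f) via R2 from anc(g,b), edge(b,f)
round 2: derive anc(g,g) via R2 from anc(g,i), edge(i,g)
round 2: derive anc(h,b) via R2 from anc(h,g), edge(g,b)
round 2: derive anc(h,i) via R2 from anc(h,g), edge(g,i)
round 2: derive anc(i,b) via R2 from anc(i,g), edge(g,b)
round 2: derive anc(i,i) via R2 from anc(i,g), edge(g,i)
round 3: derive anc(c,b) via R2 from anc(c,g), edge(g,b)
round 3: derive anc(c,i) via R2 from anc(c,g), edge(g,i)
round 3: derive anc(h,f) via R2 from anc(h,b), edge(b,f)
round 3: derive anc(i,f) via R2 from anc(i,b), edge(b,f)
round 4: derive anc(c,f) via R2 from anc(c,b), edge(b,f)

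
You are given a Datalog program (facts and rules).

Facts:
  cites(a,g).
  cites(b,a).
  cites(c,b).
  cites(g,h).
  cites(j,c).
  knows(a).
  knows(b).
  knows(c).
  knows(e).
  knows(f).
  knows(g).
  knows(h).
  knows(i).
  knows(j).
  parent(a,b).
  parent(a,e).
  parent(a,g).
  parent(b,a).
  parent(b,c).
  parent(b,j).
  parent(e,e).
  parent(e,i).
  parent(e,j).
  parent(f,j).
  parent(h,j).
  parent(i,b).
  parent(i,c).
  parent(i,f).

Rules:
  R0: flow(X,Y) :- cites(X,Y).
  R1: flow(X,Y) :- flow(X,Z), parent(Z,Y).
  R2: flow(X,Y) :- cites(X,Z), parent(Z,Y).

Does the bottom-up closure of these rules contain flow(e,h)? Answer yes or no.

no

round 1: derive flow(a,g) via R0 from cites(a,g)
round 1: derive flow(b,a) via R0 from cites(b,a)
round 1: derive flow(c,b) via R0 from cites(c,b)
round 1: derive flow(g,h) via R0 from cites(g,h)
round 1: derive flow(j,c) via R0 from cites(j,c)
round 1: derive flow(b,b) via R2 from cites(b,a), parent(a,b)
round 1: derive flow(b,e) via R2 from cites(b,a), parent(a,e)
round 1: derive flow(b,g) via R2 from cites(b,a), parent(a,g)
round 1: derive flow(c,a) via R2 from cites(c,b), parent(b,a)
round 1: derive flow(c,c) via R2 from cites(c,b), parent(b,c)
round 1: derive flow(c,j) via R2 from cites(c,b), parent(b,j)
round 1: derive flow(g,j) via R2 from cites(g,h), parent(h,j)
round 2: derive flow(b,c) via R1 from flow(b,b), parent(b,c)
round 2: derive flow(b,i) via R1 from flow(b,e), parent(e,i)
round 2: derive flow(b,j) via R1 from flow(b,b), parent(b,j)
round 2: derive flow(c,e) via R1 from flow(c,a), parent(a,e)
round 2: derive flow(c,g) via R1 from flow(c,a), parent(a,g)
round 3: derive flow(b,f) via R1 from flow(b,i), parent(i,f)
round 3: derive flow(c,i) via R1 from flow(c,e), parent(e,i)
round 4: derive flow(c,f) via R1 from flow(c,i), parent(i,f)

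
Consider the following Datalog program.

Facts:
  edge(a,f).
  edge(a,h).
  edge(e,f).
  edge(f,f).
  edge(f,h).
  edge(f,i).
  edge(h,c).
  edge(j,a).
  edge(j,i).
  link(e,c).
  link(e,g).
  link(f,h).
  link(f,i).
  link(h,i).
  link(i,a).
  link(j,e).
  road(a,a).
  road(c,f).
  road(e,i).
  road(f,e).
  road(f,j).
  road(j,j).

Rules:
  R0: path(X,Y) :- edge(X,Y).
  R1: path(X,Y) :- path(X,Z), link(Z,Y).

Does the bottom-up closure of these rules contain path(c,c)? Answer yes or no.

no

round 1: derive path(a,f) via R0 from edge(a,f)
round 1: derive path(a,h) via R0 from edge(a,h)
round 1: derive path(e,f) via R0 from edge(e,f)
round 1: derive path(f,f) via R0 from edge(f,f)
round 1: derive path(f,h) via R0 from edge(f,h)
round 1: derive path(f,i) via R0 from edge(f,i)
round 1: derive path(h,c) via R0 from edge(h,c)
round 1: derive path(j,a) via R0 from edge(j,a)
round 1: derive path(j,i) via R0 from edge(j,i)
round 2: derive path(a,i) via R1 from path(a,f), link(f,i)
round 2: derive path(e,h) via R1 from path(e,f), link(f,h)
round 2: derive path(e,i) via R1 from path(e,f), link(f,i)
round 2: derive path(f,a) via R1 from path(f,i), link(i,a)
round 3: derive path(a,a) via R1 from path(a,i), link(i,a)
round 3: derive path(e,a) via R1 from path(e,i), link(i,a)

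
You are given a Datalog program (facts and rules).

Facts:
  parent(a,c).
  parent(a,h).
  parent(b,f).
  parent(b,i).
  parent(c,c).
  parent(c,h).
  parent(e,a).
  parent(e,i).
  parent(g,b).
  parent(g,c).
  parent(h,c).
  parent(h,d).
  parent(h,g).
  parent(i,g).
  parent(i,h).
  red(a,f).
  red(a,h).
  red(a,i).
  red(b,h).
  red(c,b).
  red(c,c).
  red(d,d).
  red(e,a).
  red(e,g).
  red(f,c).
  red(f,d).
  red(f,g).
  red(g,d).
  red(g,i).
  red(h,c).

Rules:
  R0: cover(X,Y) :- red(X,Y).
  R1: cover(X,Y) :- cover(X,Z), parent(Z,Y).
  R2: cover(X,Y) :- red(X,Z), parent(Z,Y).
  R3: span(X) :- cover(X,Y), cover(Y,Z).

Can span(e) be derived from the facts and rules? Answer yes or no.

yes

round 1: derive cover(a,f) via R0 from red(a,f)
round 1: derive cover(a,h) via R0 from red(a,h)
round 1: derive cover(a,i) via R0 from red(a,i)
round 1: derive cover(b,h) via R0 from red(b,h)
round 1: derive cover(c,b) via R0 from red(c,b)
round 1: derive cover(c,c) via R0 from red(c,c)
round 1: derive cover(d,d) via R0 from red(d,d)
round 1: derive cover(e,a) via R0 from red(e,a)
round 1: derive cover(e,g) via R0 from red(e,g)
round 1: derive cover(f,c) via R0 from red(f,c)
round 1: derive cover(f,d) via R0 from red(f,d)
round 1: derive cover(f,g) via R0 from red(f,g)
round 1: derive cover(g,d) via R0 from red(g,d)
round 1: derive cover(g,i) via R0 from red(g,i)
round 1: derive cover(h,c) via R0 from red(h,c)
round 1: derive cover(a,c) via R2 from red(a,h), parent(h,c)
round 1: derive cover(a,d) via R2 from red(a,h), parent(h,d)
round 1: derive cover(a,g) via R2 from red(a,h), parent(h,g)
round 1: derive cover(b,c) via R2 from red(b,h), parent(h,c)
round 1: derive cover(b,d) via R2 from red(b,h), parent(h,d)
round 1: derive cover(b,g) via R2 from red(b,h), parent(h,g)
round 1: derive cover(c,f) via R2 from red(c,b), parent(b,f)
round 1: derive cover(c,h) via R2 from red(c,c), parent(c,h)
round 1: derive cover(c,i) via R2 from red(c,b), parent(b,i)
round 1: derive cover(e,b) via R2 from red(e,g), parent(g,b)
round 1: derive cover(e,c) via R2 from red(e,a), parent(a,c)
round 1: derive cover(e,h) via R2 from red(e,a), parent(a,h)
round 1: derive cover(f,b) via R2 from red(f,g), parent(g,b)
round 1: derive cover(f,h) via R2 from red(f,c), parent(c,h)
round 1: derive cover(g,g) via R2 from red(g,i), parent(i,g)
round 1: derive cover(g,h) via R2 from red(g,i), parent(i,h)
round 1: derive cover(h,h) via R2 from red(h,c), parent(c,h)
round 2: derive cover(a,b) via R1 from cover(a,g), parent(g,b)
round 2: derive cover(b,b) via R1 from cover(b,g), parent(g,b)
round 2: derive cover(c,d) via R1 from cover(c,h), parent(h,d)
round 2: derive cover(c,g) via R1 from cover(c,h), parent(h,g)
round 2: derive cover(e,d) via R1 from cover(e,h), parent(h,d)
round 2: derive cover(e,f) via R1 from cover(e,b), parent(b,f)
round 2: derive cover(e,i) via R1 from cover(e,b), parent(b,i)
round 2: derive cover(f,f) via R1 from cover(f,b), parent(b,f)
round 2: derive cover(f,i) via R1 from cover(f,b), parent(b,i)
round 2: derive cover(g,b) via R1 from cover(g,g), parent(g,b)
round 2: derive cover(g,c) via R1 from cover(g,g), parent(g,c)
round 2: derive cover(h,d) via R1 from cover(h,h), parent(h,d)
round 2: derive cover(h,g) via R1 from cover(h,h), parent(h,g)
round 2: derive span(a) via R3 from cover(a,c), cover(c,b)
round 2: derive span(b) via R3 from cover(b,c), cover(c,b)
round 2: derive span(c) via R3 from cover(c,b), cover(b,c)
round 2: derive span(d) via R3 from cover(d,d), cover(d,d)
round 2: derive span(e) via R3 from cover(e,a), cover(a,c)
round 2: derive span(f) via R3 from cover(f,b), cover(b,c)
round 2: derive span(g) via R3 from cover(g,d), cover(d,d)
round 2: derive span(h) via R3 from cover(h,c), cover(c,b)
round 3: derive cover(b,f) via R1 from cover(b,b), parent(b,f)
round 3: derive cover(b,i) via R1 from cover(b,b), parent(b,i)
round 3: derive cover(g,f) via R1 from cover(g,b), parent(b,f)
round 3: derive cover(h,b) via R1 from cover(h,g), parent(g,b)
round 4: derive cover(h,f) via R1 from cover(h,b), parent(b,f)
round 4: derive cover(h,i) via R1 from cover(h,b), parent(b,i)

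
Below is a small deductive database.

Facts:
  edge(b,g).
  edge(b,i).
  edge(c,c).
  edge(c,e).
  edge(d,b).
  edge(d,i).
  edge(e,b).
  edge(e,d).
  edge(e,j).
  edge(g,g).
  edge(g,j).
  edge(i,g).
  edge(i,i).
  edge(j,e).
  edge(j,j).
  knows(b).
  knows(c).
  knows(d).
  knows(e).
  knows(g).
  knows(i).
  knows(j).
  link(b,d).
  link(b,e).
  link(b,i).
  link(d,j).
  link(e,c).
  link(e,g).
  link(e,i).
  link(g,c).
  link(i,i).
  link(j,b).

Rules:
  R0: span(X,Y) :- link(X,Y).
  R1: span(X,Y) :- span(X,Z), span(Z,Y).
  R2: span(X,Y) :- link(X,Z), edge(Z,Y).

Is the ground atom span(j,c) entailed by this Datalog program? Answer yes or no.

round 1: derive span(b,d) via R0 from link(b,d)
round 1: derive span(b,e) via R0 from link(b,e)
round 1: derive span(b,i) via R0 from link(b,i)
round 1: derive span(d,j) via R0 from link(d,j)
round 1: derive span(e,c) via R0 from link(e,c)
round 1: derive span(e,g) via R0 from link(e,g)
round 1: derive span(e,i) via R0 from link(e,i)
round 1: derive span(g,c) via R0 from link(g,c)
round 1: derive span(i,i) via R0 from link(i,i)
round 1: derive span(j,b) via R0 from link(j,b)
round 1: derive span(b,b) via R2 from link(b,d), edge(d,b)
round 1: derive span(b,g) via R2 from link(b,i), edge(i,g)
round 1: derive span(b,j) via R2 from link(b,e), edge(e,j)
round 1: derive span(d,e) via R2 from link(d,j), edge(j,e)
round 1: derive span(e,e) via R2 from link(e,c), edge(c,e)
round 1: derive span(e,j) via R2 from link(e,g), edge(g,j)
round 1: derive span(g,e) via R2 from link(g,c), edge(c,e)
round 1: derive span(i,g) via R2 from link(i,i), edge(i,g)
round 1: derive span(j,g) via R2 from link(j,b), edge(b,g)
round 1: derive span(j,i) via R2 from link(j,b), edge(b,i)
round 2: derive span(b,c) via R1 from span(b,e), span(e,c)
round 2: derive span(d,b) via R1 from span(d,j), span(j,b)
round 2: derive span(d,c) via R1 from span(d,e), span(e,c)
round 2: derive span(d,g) via R1 from span(d,e), span(e,g)
round 2: derive span(d,i) via R1 from span(d,e), span(e,i)
round 2: derive span(e,b) via R1 from span(e,j), span(j,b)
round 2: derive span(g,g) via R1 from span(g,e), span(e,g)
round 2: derive span(g,i) via R1 from span(g,e), span(e,i)
round 2: derive span(g,j) via R1 from span(g,e), span(e,j)
round 2: derive span(i,c) via R1 from span(i,g), span(g,c)
round 2: derive span(i,e) via R1 from span(i,g), span(g,e)
round 2: derive span(j,c) via R1 from span(j,g), span(g,c)
round 2: derive span(j,d) via R1 from span(j,b), span(b,d)
round 2: derive span(j,e) via R1 from span(j,b), span(b,e)
round 2: derive span(j,j) via R1 from span(j,b), span(b,j)
round 3: derive span(d,d) via R1 from span(d,b), span(b,d)
round 3: derive span(e,d) via R1 from span(e,b), span(b,d)
round 3: derive span(g,b) via R1 from span(g,e), span(e,b)
round 3: derive span(g,d) via R1 from span(g,j), span(j,d)
round 3: derive span(i,b) via R1 from span(i,e), span(e,b)
round 3: derive span(i,j) via R1 from span(i,e), span(e,j)
round 4: derive span(i,d) via R1 from span(i,b), span(b,d)

yes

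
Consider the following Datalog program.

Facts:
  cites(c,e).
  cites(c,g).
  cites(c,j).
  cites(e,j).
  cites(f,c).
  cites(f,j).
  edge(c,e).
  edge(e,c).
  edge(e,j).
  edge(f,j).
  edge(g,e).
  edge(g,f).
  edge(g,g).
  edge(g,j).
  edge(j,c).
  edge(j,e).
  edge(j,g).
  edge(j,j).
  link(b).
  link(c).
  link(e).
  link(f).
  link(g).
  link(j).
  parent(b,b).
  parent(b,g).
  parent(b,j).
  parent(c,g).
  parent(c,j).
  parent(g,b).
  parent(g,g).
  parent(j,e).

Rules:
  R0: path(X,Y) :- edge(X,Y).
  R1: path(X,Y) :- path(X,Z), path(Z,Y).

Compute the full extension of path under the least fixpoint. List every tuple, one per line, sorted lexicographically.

path(c,c)
path(c,e)
path(c,f)
path(c,g)
path(c,j)
path(e,c)
path(e,e)
path(e,f)
path(e,g)
path(e,j)
path(f,c)
path(f,e)
path(f,f)
path(f,g)
path(f,j)
path(g,c)
path(g,e)
path(g,f)
path(g,g)
path(g,j)
path(j,c)
path(j,e)
path(j,f)
path(j,g)
path(j,j)

round 1: derive path(c,e) via R0 from edge(c,e)
round 1: derive path(e,c) via R0 from edge(e,c)
round 1: derive path(e,j) via R0 from edge(e,j)
round 1: derive path(f,j) via R0 from edge(f,j)
round 1: derive path(g,e) via R0 from edge(g,e)
round 1: derive path(g,f) via R0 from edge(g,f)
round 1: derive path(g,g) via R0 from edge(g,g)
round 1: derive path(g,j) via R0 from edge(g,j)
round 1: derive path(j,c) via R0 from edge(j,c)
round 1: derive path(j,e) via R0 from edge(j,e)
round 1: derive path(j,g) via R0 from edge(j,g)
round 1: derive path(j,j) via R0 from edge(j,j)
round 2: derive path(c,c) via R1 from path(c,e), path(e,c)
round 2: derive path(c,j) via R1 from path(c,e), path(e,j)
round 2: derive path(e,e) via R1 from path(e,c), path(c,e)
round 2: derive path(e,g) via R1 from path(e,j), path(j,g)
round 2: derive path(f,c) via R1 from path(f,j), path(j,c)
round 2: derive path(f,e) via R1 from path(f,j), path(j,e)
round 2: derive path(f,g) via R1 from path(f,j), path(j,g)
round 2: derive path(g,c) via R1 from path(g,e), path(e,c)
round 2: derive path(j,f) via R1 from path(j,g), path(g,f)
round 3: derive path(c,f) via R1 from path(c,j), path(j,f)
round 3: derive path(c,g) via R1 from path(c,e), path(e,g)
round 3: derive path(e,f) via R1 from path(e,g), path(g,f)
round 3: derive path(f,f) via R1 from path(f,g), path(g,f)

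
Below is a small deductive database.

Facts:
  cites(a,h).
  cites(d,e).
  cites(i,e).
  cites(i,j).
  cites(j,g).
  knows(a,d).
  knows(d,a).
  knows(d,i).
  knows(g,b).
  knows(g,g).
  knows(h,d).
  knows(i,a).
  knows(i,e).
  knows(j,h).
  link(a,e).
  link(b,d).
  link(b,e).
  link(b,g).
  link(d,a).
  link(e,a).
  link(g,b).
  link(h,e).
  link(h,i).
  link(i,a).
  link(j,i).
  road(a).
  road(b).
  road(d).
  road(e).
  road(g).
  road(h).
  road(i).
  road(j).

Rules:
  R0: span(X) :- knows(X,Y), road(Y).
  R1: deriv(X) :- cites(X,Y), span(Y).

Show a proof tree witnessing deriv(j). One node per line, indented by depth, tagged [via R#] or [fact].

round 1: derive span(a) via R0 from knows(a,d), road(d)
round 1: derive span(d) via R0 from knows(d,a), road(a)
round 1: derive span(g) via R0 from knows(g,b), road(b)
round 1: derive span(h) via R0 from knows(h,d), road(d)
round 1: derive span(i) via R0 from knows(i,a), road(a)
round 1: derive span(j) via R0 from knows(j,h), road(h)
round 2: derive deriv(a) via R1 from cites(a,h), span(h)
round 2: derive deriv(i) via R1 from cites(i,j), span(j)
round 2: derive deriv(j) via R1 from cites(j,g), span(g)

deriv(j)  [via R1]
  cites(j,g)  [fact]
  span(g)  [via R0]
    knows(g,b)  [fact]
    road(b)  [fact]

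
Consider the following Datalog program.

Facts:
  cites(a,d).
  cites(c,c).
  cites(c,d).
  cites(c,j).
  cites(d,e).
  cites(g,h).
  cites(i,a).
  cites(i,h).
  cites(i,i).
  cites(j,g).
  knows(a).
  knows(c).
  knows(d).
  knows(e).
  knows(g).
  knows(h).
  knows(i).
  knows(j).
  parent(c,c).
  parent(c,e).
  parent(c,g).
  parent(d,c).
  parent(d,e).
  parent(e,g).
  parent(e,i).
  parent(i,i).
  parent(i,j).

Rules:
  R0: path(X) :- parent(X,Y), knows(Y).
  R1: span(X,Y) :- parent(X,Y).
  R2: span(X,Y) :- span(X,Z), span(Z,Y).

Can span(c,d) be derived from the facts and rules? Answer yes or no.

round 1: derive span(c,c) via R1 from parent(c,c)
round 1: derive span(c,e) via R1 from parent(c,e)
round 1: derive span(c,g) via R1 from parent(c,g)
round 1: derive span(d,c) via R1 from parent(d,c)
round 1: derive span(d,e) via R1 from parent(d,e)
round 1: derive span(e,g) via R1 from parent(e,g)
round 1: derive span(e,i) via R1 from parent(e,i)
round 1: derive span(i,i) via R1 from parent(i,i)
round 1: derive span(i,j) via R1 from parent(i,j)
round 2: derive span(c,i) via R2 from span(c,e), span(e,i)
round 2: derive span(d,g) via R2 from span(d,c), span(c,g)
round 2: derive span(d,i) via R2 from span(d,e), span(e,i)
round 2: derive span(e,j) via R2 from span(e,i), span(i,j)
round 3: derive span(c,j) via R2 from span(c,e), span(e,j)
round 3: derive span(d,j) via R2 from span(d,e), span(e,j)

no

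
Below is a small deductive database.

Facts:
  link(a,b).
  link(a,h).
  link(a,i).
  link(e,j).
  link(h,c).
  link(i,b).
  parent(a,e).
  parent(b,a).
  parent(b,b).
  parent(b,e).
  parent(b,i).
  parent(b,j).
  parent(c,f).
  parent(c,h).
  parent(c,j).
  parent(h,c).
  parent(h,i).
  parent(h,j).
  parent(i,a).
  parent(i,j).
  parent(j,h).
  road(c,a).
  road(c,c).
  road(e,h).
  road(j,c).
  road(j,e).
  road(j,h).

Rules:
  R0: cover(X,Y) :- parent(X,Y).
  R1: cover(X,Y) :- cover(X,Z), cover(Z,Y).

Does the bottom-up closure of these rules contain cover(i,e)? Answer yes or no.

round 1: derive cover(a,e) via R0 from parent(a,e)
round 1: derive cover(b,a) via R0 from parent(b,a)
round 1: derive cover(b,b) via R0 from parent(b,b)
round 1: derive cover(b,e) via R0 from parent(b,e)
round 1: derive cover(b,i) via R0 from parent(b,i)
round 1: derive cover(b,j) via R0 from parent(b,j)
round 1: derive cover(c,f) via R0 from parent(c,f)
round 1: derive cover(c,h) via R0 from parent(c,h)
round 1: derive cover(c,j) via R0 from parent(c,j)
round 1: derive cover(h,c) via R0 from parent(h,c)
round 1: derive cover(h,i) via R0 from parent(h,i)
round 1: derive cover(h,j) via R0 from parent(h,j)
round 1: derive cover(i,a) via R0 from parent(i,a)
round 1: derive cover(i,j) via R0 from parent(i,j)
round 1: derive cover(j,h) via R0 from parent(j,h)
round 2: derive cover(b,h) via R1 from cover(b,j), cover(j,h)
round 2: derive cover(c,c) via R1 from cover(c,h), cover(h,c)
round 2: derive cover(c,i) via R1 from cover(c,h), cover(h,i)
round 2: derive cover(h,a) via R1 from cover(h,i), cover(i,a)
round 2: derive cover(h,f) via R1 from cover(h,c), cover(c,f)
round 2: derive cover(h,h) via R1 from cover(h,c), cover(c,h)
round 2: derive cover(i,e) via R1 from cover(i,a), cover(a,e)
round 2: derive cover(i,h) via R1 from cover(i,j), cover(j,h)
round 2: derive cover(j,c) via R1 from cover(j,h), cover(h,c)
round 2: derive cover(j,i) via R1 from cover(j,h), cover(h,i)
round 2: derive cover(j,j) via R1 from cover(j,h), cover(h,j)
round 3: derive cover(b,c) via R1 from cover(b,h), cover(h,c)
round 3: derive cover(b,f) via R1 from cover(b,h), cover(h,f)
round 3: derive cover(c,a) via R1 from cover(c,h), cover(h,a)
round 3: derive cover(c,e) via R1 from cover(c,i), cover(i,e)
round 3: derive cover(h,e) via R1 from cover(h,a), cover(a,e)
round 3: derive cover(i,c) via R1 from cover(i,h), cover(h,c)
round 3: derive cover(i,f) via R1 from cover(i,h), cover(h,f)
round 3: derive cover(i,i) via R1 from cover(i,h), cover(h,i)
round 3: derive cover(j,a) via R1 from cover(j,h), cover(h,a)
round 3: derive cover(j,e) via R1 from cover(j,i), cover(i,e)
round 3: derive cover(j,f) via R1 from cover(j,c), cover(c,f)

yes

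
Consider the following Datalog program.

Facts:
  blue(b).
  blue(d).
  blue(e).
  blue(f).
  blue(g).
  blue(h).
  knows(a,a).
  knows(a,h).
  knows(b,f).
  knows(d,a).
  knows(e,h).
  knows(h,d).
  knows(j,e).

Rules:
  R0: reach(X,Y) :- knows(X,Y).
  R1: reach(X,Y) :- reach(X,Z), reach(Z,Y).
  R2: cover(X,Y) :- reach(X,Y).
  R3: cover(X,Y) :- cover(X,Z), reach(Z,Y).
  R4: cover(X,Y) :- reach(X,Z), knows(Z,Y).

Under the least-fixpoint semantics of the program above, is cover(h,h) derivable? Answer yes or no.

yes

round 1: derive reach(a,a) via R0 from knows(a,a)
round 1: derive reach(a,h) via R0 from knows(a,h)
round 1: derive reach(b,f) via R0 from knows(b,f)
round 1: derive reach(d,a) via R0 from knows(d,a)
round 1: derive reach(e,h) via R0 from knows(e,h)
round 1: derive reach(h,d) via R0 from knows(h,d)
round 1: derive reach(j,e) via R0 from knows(j,e)
round 2: derive reach(a,d) via R1 from reach(a,h), reach(h,d)
round 2: derive reach(d,h) via R1 from reach(d,a), reach(a,h)
round 2: derive reach(e,d) via R1 from reach(e,h), reach(h,d)
round 2: derive reach(h,a) via R1 from reach(h,d), reach(d,a)
round 2: derive reach(j,h) via R1 from reach(j,e), reach(e,h)
round 2: derive cover(a,a) via R2 from reach(a,a)
round 2: derive cover(a,h) via R2 from reach(a,h)
round 2: derive cover(b,f) via R2 from reach(b,f)
round 2: derive cover(d,a) via R2 from reach(d,a)
round 2: derive cover(e,h) via R2 from reach(e,h)
round 2: derive cover(h,d) via R2 from reach(h,d)
round 2: derive cover(j,e) via R2 from reach(j,e)
round 2: derive cover(a,d) via R4 from reach(a,h), knows(h,d)
round 2: derive cover(d,h) via R4 from reach(d,a), knows(a,h)
round 2: derive cover(e,d) via R4 from reach(e,h), knows(h,d)
round 2: derive cover(h,a) via R4 from reach(h,d), knows(d,a)
round 2: derive cover(j,h) via R4 from reach(j,e), knows(e,h)
round 3: derive reach(d,d) via R1 from reach(d,a), reach(a,d)
round 3: derive reach(e,a) via R1 from reach(e,d), reach(d,a)
round 3: derive reach(h,h) via R1 from reach(h,a), reach(a,h)
round 3: derive reach(j,a) via R1 from reach(j,h), reach(h,a)
round 3: derive reach(j,d) via R1 from reach(j,e), reach(e,d)
round 3: derive cover(d,d) via R3 from cover(d,a), reach(a,d)
round 3: derive cover(e,a) via R3 from cover(e,d), reach(d,a)
round 3: derive cover(h,h) via R3 from cover(h,a), reach(a,h)
round 3: derive cover(j,a) via R3 from cover(j,h), reach(h,a)
round 3: derive cover(j,d) via R3 from cover(j,e), reach(e,d)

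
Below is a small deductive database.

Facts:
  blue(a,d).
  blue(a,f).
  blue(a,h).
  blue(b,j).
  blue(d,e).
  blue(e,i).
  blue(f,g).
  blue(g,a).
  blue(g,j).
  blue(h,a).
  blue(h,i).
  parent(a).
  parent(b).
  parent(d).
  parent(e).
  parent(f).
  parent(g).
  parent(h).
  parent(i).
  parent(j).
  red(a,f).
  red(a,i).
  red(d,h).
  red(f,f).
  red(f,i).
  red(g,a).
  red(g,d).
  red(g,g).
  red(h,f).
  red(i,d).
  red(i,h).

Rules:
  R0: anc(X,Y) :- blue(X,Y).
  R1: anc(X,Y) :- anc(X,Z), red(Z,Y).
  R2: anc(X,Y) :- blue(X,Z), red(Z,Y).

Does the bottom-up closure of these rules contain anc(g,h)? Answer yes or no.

yes

round 1: derive anc(a,d) via R0 from blue(a,d)
round 1: derive anc(a,f) via R0 from blue(a,f)
round 1: derive anc(a,h) via R0 from blue(a,h)
round 1: derive anc(b,j) via R0 from blue(b,j)
round 1: derive anc(d,e) via R0 from blue(d,e)
round 1: derive anc(e,i) via R0 from blue(e,i)
round 1: derive anc(f,g) via R0 from blue(f,g)
round 1: derive anc(g,a) via R0 from blue(g,a)
round 1: derive anc(g,j) via R0 from blue(g,j)
round 1: derive anc(h,a) via R0 from blue(h,a)
round 1: derive anc(h,i) via R0 from blue(h,i)
round 1: derive anc(a,i) via R2 from blue(a,f), red(f,i)
round 1: derive anc(e,d) via R2 from blue(e,i), red(i,d)
round 1: derive anc(e,h) via R2 from blue(e,i), red(i,h)
round 1: derive anc(f,a) via R2 from blue(f,g), red(g,a)
round 1: derive anc(f,d) via R2 from blue(f,g), red(g,d)
round 1: derive anc(g,f) via R2 from blue(g,a), red(a,f)
round 1: derive anc(g,i) via R2 from blue(g,a), red(a,i)
round 1: derive anc(h,d) via R2 from blue(h,i), red(i,d)
round 1: derive anc(h,f) via R2 from blue(h,a), red(a,f)
round 1: derive anc(h,h) via R2 from blue(h,i), red(i,h)
round 2: derive anc(e,f) via R1 from anc(e,h), red(h,f)
round 2: derive anc(f,f) via R1 from anc(f,a), red(a,f)
round 2: derive anc(f,h) via R1 from anc(f,d), red(d,h)
round 2: derive anc(f,i) via R1 from anc(f,a), red(a,i)
round 2: derive anc(g,d) via R1 from anc(g,i), red(i,d)
round 2: derive anc(g,h) via R1 from anc(g,i), red(i,h)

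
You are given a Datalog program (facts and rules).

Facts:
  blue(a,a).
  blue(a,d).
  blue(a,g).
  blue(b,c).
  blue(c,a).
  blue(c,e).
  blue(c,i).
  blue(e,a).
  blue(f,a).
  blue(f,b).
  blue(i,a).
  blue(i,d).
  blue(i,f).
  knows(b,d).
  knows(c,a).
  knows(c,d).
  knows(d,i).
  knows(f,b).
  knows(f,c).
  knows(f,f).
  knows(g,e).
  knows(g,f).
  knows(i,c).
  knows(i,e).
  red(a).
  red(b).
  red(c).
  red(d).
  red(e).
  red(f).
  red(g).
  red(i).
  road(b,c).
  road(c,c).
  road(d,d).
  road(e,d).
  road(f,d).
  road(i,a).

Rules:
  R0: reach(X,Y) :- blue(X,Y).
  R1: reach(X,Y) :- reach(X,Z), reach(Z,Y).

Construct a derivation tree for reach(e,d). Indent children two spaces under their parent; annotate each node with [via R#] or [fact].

reach(e,d)  [via R1]
  reach(e,a)  [via R0]
    blue(e,a)  [fact]
  reach(a,d)  [via R0]
    blue(a,d)  [fact]

round 1: derive reach(a,a) via R0 from blue(a,a)
round 1: derive reach(a,d) via R0 from blue(a,d)
round 1: derive reach(a,g) via R0 from blue(a,g)
round 1: derive reach(b,c) via R0 from blue(b,c)
round 1: derive reach(c,a) via R0 from blue(c,a)
round 1: derive reach(c,e) via R0 from blue(c,e)
round 1: derive reach(c,i) via R0 from blue(c,i)
round 1: derive reach(e,a) via R0 from blue(e,a)
round 1: derive reach(f,a) via R0 from blue(f,a)
round 1: derive reach(f,b) via R0 from blue(f,b)
round 1: derive reach(i,a) via R0 from blue(i,a)
round 1: derive reach(i,d) via R0 from blue(i,d)
round 1: derive reach(i,f) via R0 from blue(i,f)
round 2: derive reach(b,a) via R1 from reach(b,c), reach(c,a)
round 2: derive reach(b,e) via R1 from reach(b,c), reach(c,e)
round 2: derive reach(b,i) via R1 from reach(b,c), reach(c,i)
round 2: derive reach(c,d) via R1 from reach(c,a), reach(a,d)
round 2: derive reach(c,f) via R1 from reach(c,i), reach(i,f)
round 2: derive reach(c,g) via R1 from reach(c,a), reach(a,g)
round 2: derive reach(e,d) via R1 from reach(e,a), reach(a,d)
round 2: derive reach(e,g) via R1 from reach(e,a), reach(a,g)
round 2: derive reach(f,c) via R1 from reach(f,b), reach(b,c)
round 2: derive reach(f,d) via R1 from reach(f,a), reach(a,d)
round 2: derive reach(f,g) via R1 from reach(f,a), reach(a,g)
round 2: derive reach(i,b) via R1 from reach(i,f), reach(f,b)
round 2: derive reach(i,g) via R1 from reach(i,a), reach(a,g)
round 3: derive reach(b,b) via R1 from reach(b,i), reach(i,b)
round 3: derive reach(b,d) via R1 from reach(b,a), reach(a,d)
round 3: derive reach(b,f) via R1 from reach(b,c), reach(c,f)
round 3: derive reach(b,g) via R1 from reach(b,a), reach(a,g)
round 3: derive reach(c,b) via R1 from reach(c,f), reach(f,b)
round 3: derive reach(c,c) via R1 from reach(c,f), reach(f,c)
round 3: derive reach(f,e) via R1 from reach(f,b), reach(b,e)
round 3: derive reach(f,f) via R1 from reach(f,c), reach(c,f)
round 3: derive reach(f,i) via R1 from reach(f,b), reach(b,i)
round 3: derive reach(i,c) via R1 from reach(i,b), reach(b,c)
round 3: derive reach(i,e) via R1 from reach(i,b), reach(b,e)
round 3: derive reach(i,i) via R1 from reach(i,b), reach(b,i)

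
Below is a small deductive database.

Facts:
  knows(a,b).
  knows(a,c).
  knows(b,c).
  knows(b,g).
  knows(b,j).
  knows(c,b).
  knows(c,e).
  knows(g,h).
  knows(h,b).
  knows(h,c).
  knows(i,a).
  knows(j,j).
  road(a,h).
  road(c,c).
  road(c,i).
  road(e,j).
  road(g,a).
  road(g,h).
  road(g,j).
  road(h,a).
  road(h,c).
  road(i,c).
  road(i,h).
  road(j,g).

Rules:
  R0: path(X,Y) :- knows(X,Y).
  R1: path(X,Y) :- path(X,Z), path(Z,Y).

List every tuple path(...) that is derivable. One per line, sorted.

round 1: derive path(a,b) via R0 from knows(a,b)
round 1: derive path(a,c) via R0 from knows(a,c)
round 1: derive path(b,c) via R0 from knows(b,c)
round 1: derive path(b,g) via R0 from knows(b,g)
round 1: derive path(b,j) via R0 from knows(b,j)
round 1: derive path(c,b) via R0 from knows(c,b)
round 1: derive path(c,e) via R0 from knows(c,e)
round 1: derive path(g,h) via R0 from knows(g,h)
round 1: derive path(h,b) via R0 from knows(h,b)
round 1: derive path(h,c) via R0 from knows(h,c)
round 1: derive path(i,a) via R0 from knows(i,a)
round 1: derive path(j,j) via R0 from knows(j,j)
round 2: derive path(a,e) via R1 from path(a,c), path(c,e)
round 2: derive path(a,g) via R1 from path(a,b), path(b,g)
round 2: derive path(a,j) via R1 from path(a,b), path(b,j)
round 2: derive path(b,b) via R1 from path(b,c), path(c,b)
round 2: derive path(b,e) via R1 from path(b,c), path(c,e)
round 2: derive path(b,h) via R1 from path(b,g), path(g,h)
round 2: derive path(c,c) via R1 from path(c,b), path(b,c)
round 2: derive path(c,g) via R1 from path(c,b), path(b,g)
round 2: derive path(c,j) via R1 from path(c,b), path(b,j)
round 2: derive path(g,b) via R1 from path(g,h), path(h,b)
round 2: derive path(g,c) via R1 from path(g,h), path(h,c)
round 2: derive path(h,e) via R1 from path(h,c), path(c,e)
round 2: derive path(h,g) via R1 from path(h,b), path(b,g)
round 2: derive path(h,j) via R1 from path(h,b), path(b,j)
round 2: derive path(i,b) via R1 from path(i,a), path(a,b)
round 2: derive path(i,c) via R1 from path(i,a), path(a,c)
round 3: derive path(a,h) via R1 from path(a,b), path(b,h)
round 3: derive path(c,h) via R1 from path(c,b), path(b,h)
round 3: derive path(g,e) via R1 from path(g,b), path(b,e)
round 3: derive path(g,g) via R1 from path(g,b), path(b,g)
round 3: derive path(g,j) via R1 from path(g,b), path(b,j)
round 3: derive path(h,h) via R1 from path(h,b), path(b,h)
round 3: derive path(i,e) via R1 from path(i,a), path(a,e)
round 3: derive path(i,g) via R1 from path(i,a), path(a,g)
round 3: derive path(i,h) via R1 from path(i,b), path(b,h)
round 3: derive path(i,j) via R1 from path(i,a), path(a,j)

path(a,b)
path(a,c)
path(a,e)
path(a,g)
path(a,h)
path(a,j)
path(b,b)
path(b,c)
path(b,e)
path(b,g)
path(b,h)
path(b,j)
path(c,b)
path(c,c)
path(c,e)
path(c,g)
path(c,h)
path(c,j)
path(g,b)
path(g,c)
path(g,e)
path(g,g)
path(g,h)
path(g,j)
path(h,b)
path(h,c)
path(h,e)
path(h,g)
path(h,h)
path(h,j)
path(i,a)
path(i,b)
path(i,c)
path(i,e)
path(i,g)
path(i,h)
path(i,j)
path(j,j)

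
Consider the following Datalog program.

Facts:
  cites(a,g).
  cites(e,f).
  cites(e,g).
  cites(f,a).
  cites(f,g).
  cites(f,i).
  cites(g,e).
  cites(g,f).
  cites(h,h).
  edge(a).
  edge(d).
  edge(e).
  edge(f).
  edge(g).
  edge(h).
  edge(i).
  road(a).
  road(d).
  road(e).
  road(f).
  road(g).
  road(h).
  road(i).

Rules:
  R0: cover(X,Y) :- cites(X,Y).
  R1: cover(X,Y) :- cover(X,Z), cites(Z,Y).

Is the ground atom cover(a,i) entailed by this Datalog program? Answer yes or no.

round 1: derive cover(a,g) via R0 from cites(a,g)
round 1: derive cover(e,f) via R0 from cites(e,f)
round 1: derive cover(e,g) via R0 from cites(e,g)
round 1: derive cover(f,a) via R0 from cites(f,a)
round 1: derive cover(f,g) via R0 from cites(f,g)
round 1: derive cover(f,i) via R0 from cites(f,i)
round 1: derive cover(g,e) via R0 from cites(g,e)
round 1: derive cover(g,f) via R0 from cites(g,f)
round 1: derive cover(h,h) via R0 from cites(h,h)
round 2: derive cover(a,e) via R1 from cover(a,g), cites(g,e)
round 2: derive cover(a,f) via R1 from cover(a,g), cites(g,f)
round 2: derive cover(e,a) via R1 from cover(e,f), cites(f,a)
round 2: derive cover(e,e) via R1 from cover(e,g), cites(g,e)
round 2: derive cover(e,i) via R1 from cover(e,f), cites(f,i)
round 2: derive cover(f,e) via R1 from cover(f,g), cites(g,e)
round 2: derive cover(f,f) via R1 from cover(f,g), cites(g,f)
round 2: derive cover(g,a) via R1 from cover(g,f), cites(f,a)
round 2: derive cover(g,g) via R1 from cover(g,e), cites(e,g)
round 2: derive cover(g,i) via R1 from cover(g,f), cites(f,i)
round 3: derive cover(a,a) via R1 from cover(a,f), cites(f,a)
round 3: derive cover(a,i) via R1 from cover(a,f), cites(f,i)

yes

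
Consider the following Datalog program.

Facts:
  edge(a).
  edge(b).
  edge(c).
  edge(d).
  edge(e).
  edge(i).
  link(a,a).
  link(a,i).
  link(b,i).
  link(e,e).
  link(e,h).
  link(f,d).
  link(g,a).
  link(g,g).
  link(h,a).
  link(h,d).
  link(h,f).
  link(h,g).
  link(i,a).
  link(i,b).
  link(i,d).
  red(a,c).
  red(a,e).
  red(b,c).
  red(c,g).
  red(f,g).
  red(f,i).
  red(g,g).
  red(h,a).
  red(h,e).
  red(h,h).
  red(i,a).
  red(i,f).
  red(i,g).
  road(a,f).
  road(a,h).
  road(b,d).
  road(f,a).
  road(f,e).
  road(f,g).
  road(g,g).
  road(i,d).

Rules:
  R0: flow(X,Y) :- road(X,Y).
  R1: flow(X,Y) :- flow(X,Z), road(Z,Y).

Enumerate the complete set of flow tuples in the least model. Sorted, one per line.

round 1: derive flow(a,f) via R0 from road(a,f)
round 1: derive flow(a,h) via R0 from road(a,h)
round 1: derive flow(b,d) via R0 from road(b,d)
round 1: derive flow(f,a) via R0 from road(f,a)
round 1: derive flow(f,e) via R0 from road(f,e)
round 1: derive flow(f,g) via R0 from road(f,g)
round 1: derive flow(g,g) via R0 from road(g,g)
round 1: derive flow(i,d) via R0 from road(i,d)
round 2: derive flow(a,a) via R1 from flow(a,f), road(f,a)
round 2: derive flow(a,e) via R1 from flow(a,f), road(f,e)
round 2: derive flow(a,g) via R1 from flow(a,f), road(f,g)
round 2: derive flow(f,f) via R1 from flow(f,a), road(a,f)
round 2: derive flow(f,h) via R1 from flow(f,a), road(a,h)

flow(a,a)
flow(a,e)
flow(a,f)
flow(a,g)
flow(a,h)
flow(b,d)
flow(f,a)
flow(f,e)
flow(f,f)
flow(f,g)
flow(f,h)
flow(g,g)
flow(i,d)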